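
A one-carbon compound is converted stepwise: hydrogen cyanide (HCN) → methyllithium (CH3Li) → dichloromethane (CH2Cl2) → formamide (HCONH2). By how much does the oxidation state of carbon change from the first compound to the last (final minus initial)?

Carbon oxidation states along the series — hydrogen cyanide: +2, methyllithium: -4, dichloromethane: 0, formamide: +2.
Net change = +2 − (+2) = 0.

0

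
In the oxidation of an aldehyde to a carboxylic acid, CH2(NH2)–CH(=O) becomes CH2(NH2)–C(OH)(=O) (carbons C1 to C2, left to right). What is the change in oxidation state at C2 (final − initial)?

Before: C2 has 1 bond to C, 1 bond to H, 2 bonds to O → oxidation state +1.
After: C2 has 1 bond to C, 3 bonds to O → oxidation state +3.
Δ = +3 − (+1) = +2, so this is an oxidation at C2.

+2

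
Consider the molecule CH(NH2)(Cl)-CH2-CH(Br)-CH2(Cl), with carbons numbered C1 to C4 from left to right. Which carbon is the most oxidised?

C1

Assign +1 per bond to O/N/halogen, −1 per bond to H or an electropositive element, and 0 per bond to carbon. Tallying each carbon:
C1: 1C, 1H, 1N, 1Cl → 0 − 1 + 1 + 1 = +1
C2: 2C, 2H → 0 − 2 = -2
C3: 2C, 1H, 1Br → 0 − 1 + 1 = 0
C4: 1C, 2H, 1Cl → 0 − 2 + 1 = -1
The most oxidised carbon is C1 at +1.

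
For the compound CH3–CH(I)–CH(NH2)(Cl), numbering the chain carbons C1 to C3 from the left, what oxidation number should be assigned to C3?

+1

Each bond to a more electronegative atom (O, N, halogen) counts +1, each bond to a less electronegative atom (H, metal, B, Si) counts −1, and each C–C bond counts 0.
C3 has one bond to C (0), one bond to N (+1), one bond to Cl (+1), one bond to H (-1).
Oxidation state = 0 + 1 + 1 − 1 = +1.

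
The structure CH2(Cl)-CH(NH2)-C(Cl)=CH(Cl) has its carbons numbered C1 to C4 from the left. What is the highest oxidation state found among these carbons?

Tallying each carbon's bonds:
C1: 1C, 2H, 1Cl → 0 − 2 + 1 = -1
C2: 2C, 1H, 1N → 0 − 1 + 1 = 0
C3: 3C, 1Cl → 0 + 1 = +1
C4: 2C, 1H, 1Cl → 0 − 1 + 1 = 0
The highest value is +1.

+1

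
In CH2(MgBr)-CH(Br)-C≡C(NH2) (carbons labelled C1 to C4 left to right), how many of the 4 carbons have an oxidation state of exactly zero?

2

Assign +1 per bond to O/N/halogen, −1 per bond to H or an electropositive element, and 0 per bond to carbon. Tallying each carbon:
C1: 1C, 2H, 1Mg → 0 − 2 − 1 = -3
C2: 2C, 1H, 1Br → 0 − 1 + 1 = 0
C3: 4C → 0 = 0
C4: 3C, 1N → 0 + 1 = +1
2 carbons (C2, C3) meet the condition.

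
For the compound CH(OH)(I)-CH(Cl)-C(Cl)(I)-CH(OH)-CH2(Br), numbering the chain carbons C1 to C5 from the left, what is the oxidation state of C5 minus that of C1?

C5: 1C, 2H, 1Br → 0 − 2 + 1 = -1
C1: 1C, 1H, 1O, 1I → 0 − 1 + 1 + 1 = +1
Difference: -1 − (+1) = -2.

-2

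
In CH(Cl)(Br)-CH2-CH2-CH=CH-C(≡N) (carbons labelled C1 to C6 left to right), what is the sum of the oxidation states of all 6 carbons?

-2

Assign +1 per bond to O/N/halogen, −1 per bond to H or an electropositive element, and 0 per bond to carbon. Tallying each carbon:
C1: 1C, 1H, 1Cl, 1Br → 0 − 1 + 1 + 1 = +1
C2: 2C, 2H → 0 − 2 = -2
C3: 2C, 2H → 0 − 2 = -2
C4: 3C, 1H → 0 − 1 = -1
C5: 3C, 1H → 0 − 1 = -1
C6: 1C, 3N → 0 + 3 = +3
Sum = +1 − 2 − 2 − 1 − 1 + 3 = -2.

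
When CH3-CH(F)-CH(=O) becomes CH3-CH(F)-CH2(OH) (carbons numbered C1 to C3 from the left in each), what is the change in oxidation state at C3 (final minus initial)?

-2

Before: C3 has 1 bond to C, 1 bond to H, 2 bonds to O → oxidation state +1.
After: C3 has 1 bond to C, 2 bonds to H, 1 bond to O → oxidation state -1.
Δ = -1 − (+1) = -2, so this is a reduction at C3.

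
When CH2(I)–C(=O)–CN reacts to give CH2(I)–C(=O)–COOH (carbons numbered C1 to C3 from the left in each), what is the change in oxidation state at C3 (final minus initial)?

Before: C3 has 1 bond to C, 3 bonds to N → oxidation state +3.
After: C3 has 1 bond to C, 3 bonds to O → oxidation state +3.
Δ = +3 − (+3) = 0, so no net redox change at C3.

0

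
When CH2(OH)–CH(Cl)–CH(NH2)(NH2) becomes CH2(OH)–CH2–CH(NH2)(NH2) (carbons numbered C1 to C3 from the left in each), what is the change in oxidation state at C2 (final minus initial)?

-2

Before: C2 has 2 bonds to C, 1 bond to H, 1 bond to Cl → oxidation state 0.
After: C2 has 2 bonds to C, 2 bonds to H → oxidation state -2.
Δ = -2 − (0) = -2, so this is a reduction at C2.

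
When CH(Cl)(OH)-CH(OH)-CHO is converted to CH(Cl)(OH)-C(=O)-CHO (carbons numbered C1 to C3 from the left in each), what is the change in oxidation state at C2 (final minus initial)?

Before: C2 has 2 bonds to C, 1 bond to H, 1 bond to O → oxidation state 0.
After: C2 has 2 bonds to C, 2 bonds to O → oxidation state +2.
Δ = +2 − (0) = +2, so this is an oxidation at C2.

+2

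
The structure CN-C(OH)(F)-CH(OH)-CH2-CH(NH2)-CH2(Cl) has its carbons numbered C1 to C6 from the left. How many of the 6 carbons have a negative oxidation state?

Count +1 for every bond to an atom more electronegative than carbon and −1 for every bond to one less electronegative; C–C bonds are 0. Tallying each carbon:
C1: 1C, 3N → 0 + 3 = +3
C2: 2C, 1O, 1F → 0 + 1 + 1 = +2
C3: 2C, 1H, 1O → 0 − 1 + 1 = 0
C4: 2C, 2H → 0 − 2 = -2
C5: 2C, 1H, 1N → 0 − 1 + 1 = 0
C6: 1C, 2H, 1Cl → 0 − 2 + 1 = -1
2 carbons (C4, C6) meet the condition.

2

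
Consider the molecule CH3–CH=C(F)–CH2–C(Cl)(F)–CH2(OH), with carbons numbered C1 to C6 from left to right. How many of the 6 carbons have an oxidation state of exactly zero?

Tallying each carbon's bonds:
C1: 1C, 3H → 0 − 3 = -3
C2: 3C, 1H → 0 − 1 = -1
C3: 3C, 1F → 0 + 1 = +1
C4: 2C, 2H → 0 − 2 = -2
C5: 2C, 1F, 1Cl → 0 + 1 + 1 = +2
C6: 1C, 2H, 1O → 0 − 2 + 1 = -1
0 carbons meet the condition.

0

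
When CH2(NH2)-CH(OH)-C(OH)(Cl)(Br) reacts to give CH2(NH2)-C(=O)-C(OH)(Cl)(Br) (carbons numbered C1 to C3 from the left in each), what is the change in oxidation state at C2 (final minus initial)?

Before: C2 has 2 bonds to C, 1 bond to H, 1 bond to O → oxidation state 0.
After: C2 has 2 bonds to C, 2 bonds to O → oxidation state +2.
Δ = +2 − (0) = +2, so this is an oxidation at C2.

+2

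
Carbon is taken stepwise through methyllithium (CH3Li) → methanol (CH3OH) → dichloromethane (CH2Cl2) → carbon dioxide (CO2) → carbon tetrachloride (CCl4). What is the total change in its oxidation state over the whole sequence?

+8

Carbon oxidation states along the series — methyllithium: -4, methanol: -2, dichloromethane: 0, carbon dioxide: +4, carbon tetrachloride: +4.
Net change = +4 − (-4) = +8.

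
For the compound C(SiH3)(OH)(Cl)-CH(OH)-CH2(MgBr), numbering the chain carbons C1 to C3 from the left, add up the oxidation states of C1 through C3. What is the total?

-2

Bonds to more-electronegative neighbours contribute +1 each, bonds to H or metals contribute −1 each, and C–C bonds contribute 0. Tallying each carbon:
C1: 1C, 1O, 1Cl, 1Si → 0 + 1 + 1 − 1 = +1
C2: 2C, 1H, 1O → 0 − 1 + 1 = 0
C3: 1C, 2H, 1Mg → 0 − 2 − 1 = -3
Sum = +1 + 0 − 3 = -2.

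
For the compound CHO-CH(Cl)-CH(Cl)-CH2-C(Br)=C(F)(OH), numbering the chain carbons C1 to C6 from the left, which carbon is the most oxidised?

C6

Tallying each carbon's bonds:
C1: 1C, 1H, 2O → 0 − 1 + 2 = +1
C2: 2C, 1H, 1Cl → 0 − 1 + 1 = 0
C3: 2C, 1H, 1Cl → 0 − 1 + 1 = 0
C4: 2C, 2H → 0 − 2 = -2
C5: 3C, 1Br → 0 + 1 = +1
C6: 2C, 1O, 1F → 0 + 1 + 1 = +2
The most oxidised carbon is C6 at +2.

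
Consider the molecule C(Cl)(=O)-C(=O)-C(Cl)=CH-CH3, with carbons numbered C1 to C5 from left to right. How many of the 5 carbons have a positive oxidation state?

Count +1 for every bond to an atom more electronegative than carbon and −1 for every bond to one less electronegative; C–C bonds are 0. Tallying each carbon:
C1: 1C, 2O, 1Cl → 0 + 2 + 1 = +3
C2: 2C, 2O → 0 + 2 = +2
C3: 3C, 1Cl → 0 + 1 = +1
C4: 3C, 1H → 0 − 1 = -1
C5: 1C, 3H → 0 − 3 = -3
3 carbons (C1, C2, C3) meet the condition.

3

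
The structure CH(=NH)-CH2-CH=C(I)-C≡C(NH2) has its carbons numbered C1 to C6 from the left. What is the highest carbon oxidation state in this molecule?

Tallying each carbon's bonds:
C1: 1C, 1H, 2N → 0 − 1 + 2 = +1
C2: 2C, 2H → 0 − 2 = -2
C3: 3C, 1H → 0 − 1 = -1
C4: 3C, 1I → 0 + 1 = +1
C5: 4C → 0 = 0
C6: 3C, 1N → 0 + 1 = +1
The highest value is +1.

+1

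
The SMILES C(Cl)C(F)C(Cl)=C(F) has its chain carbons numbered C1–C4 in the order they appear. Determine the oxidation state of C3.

+1

Each bond to a more electronegative atom (O, N, halogen) counts +1, each bond to a less electronegative atom (H, metal, B, Si) counts −1, and each C–C bond counts 0.
C3 has one bond to C (0), a double bond to C (2×0 = 0), one bond to Cl (+1).
Oxidation state = 0 + 0 + 1 = +1.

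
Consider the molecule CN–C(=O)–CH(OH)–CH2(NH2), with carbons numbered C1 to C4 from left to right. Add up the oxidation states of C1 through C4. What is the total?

+4

Bonds to more-electronegative neighbours contribute +1 each, bonds to H or metals contribute −1 each, and C–C bonds contribute 0. Tallying each carbon:
C1: 1C, 3N → 0 + 3 = +3
C2: 2C, 2O → 0 + 2 = +2
C3: 2C, 1H, 1O → 0 − 1 + 1 = 0
C4: 1C, 2H, 1N → 0 − 2 + 1 = -1
Sum = +3 + 2 + 0 − 1 = +4.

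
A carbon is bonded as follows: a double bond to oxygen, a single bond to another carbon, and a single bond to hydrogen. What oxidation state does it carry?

Each bond to a more electronegative atom (O, N, halogen) counts +1, each bond to a less electronegative atom (H, metal, B, Si) counts −1, and each C–C bond counts 0.
The carbon has one bond to C (0), one bond to H (-1), a double bond to O (2×+1 = +2).
Oxidation state = 0 − 1 + 2 = +1.

+1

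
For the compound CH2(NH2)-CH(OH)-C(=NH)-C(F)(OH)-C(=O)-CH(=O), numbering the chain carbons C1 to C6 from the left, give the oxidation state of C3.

+2

Count +1 for every bond to an atom more electronegative than carbon and −1 for every bond to one less electronegative; C–C bonds are 0.
C3 has one bond to C (0), one bond to C (0), a double bond to N (2×+1 = +2).
Oxidation state = 0 + 0 + 2 = +2.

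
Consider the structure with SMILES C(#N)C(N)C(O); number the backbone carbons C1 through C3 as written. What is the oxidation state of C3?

-1

Bonds to more-electronegative neighbours contribute +1 each, bonds to H or metals contribute −1 each, and C–C bonds contribute 0.
C3 has one bond to C (0), one bond to O (+1), one bond to H (-1), one bond to H (-1).
Oxidation state = 0 + 1 − 1 − 1 = -1.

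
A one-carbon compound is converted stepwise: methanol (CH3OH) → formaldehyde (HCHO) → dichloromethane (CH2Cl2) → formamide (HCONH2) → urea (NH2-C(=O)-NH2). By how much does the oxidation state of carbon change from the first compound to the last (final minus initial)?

Carbon oxidation states along the series — methanol: -2, formaldehyde: 0, dichloromethane: 0, formamide: +2, urea: +4.
Net change = +4 − (-2) = +6.

+6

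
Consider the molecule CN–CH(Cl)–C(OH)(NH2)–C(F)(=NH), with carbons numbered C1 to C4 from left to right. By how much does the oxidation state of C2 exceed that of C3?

C2: 2C, 1H, 1Cl → 0 − 1 + 1 = 0
C3: 2C, 1O, 1N → 0 + 1 + 1 = +2
Difference: 0 − (+2) = -2.

-2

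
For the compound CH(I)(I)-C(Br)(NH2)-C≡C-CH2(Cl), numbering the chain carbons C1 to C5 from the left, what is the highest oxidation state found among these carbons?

Each bond to a more electronegative atom (O, N, halogen) counts +1, each bond to a less electronegative atom (H, metal, B, Si) counts −1, and each C–C bond counts 0. Tallying each carbon:
C1: 1C, 1H, 2I → 0 − 1 + 2 = +1
C2: 2C, 1N, 1Br → 0 + 1 + 1 = +2
C3: 4C → 0 = 0
C4: 4C → 0 = 0
C5: 1C, 2H, 1Cl → 0 − 2 + 1 = -1
The highest value is +2.

+2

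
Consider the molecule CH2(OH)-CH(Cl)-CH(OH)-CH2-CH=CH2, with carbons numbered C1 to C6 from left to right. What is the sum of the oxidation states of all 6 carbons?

-6

Each bond to a more electronegative atom (O, N, halogen) counts +1, each bond to a less electronegative atom (H, metal, B, Si) counts −1, and each C–C bond counts 0. Tallying each carbon:
C1: 1C, 2H, 1O → 0 − 2 + 1 = -1
C2: 2C, 1H, 1Cl → 0 − 1 + 1 = 0
C3: 2C, 1H, 1O → 0 − 1 + 1 = 0
C4: 2C, 2H → 0 − 2 = -2
C5: 3C, 1H → 0 − 1 = -1
C6: 2C, 2H → 0 − 2 = -2
Sum = -1 + 0 + 0 − 2 − 1 − 2 = -6.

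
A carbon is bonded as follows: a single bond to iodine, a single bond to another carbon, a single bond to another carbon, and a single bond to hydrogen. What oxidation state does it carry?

Assign +1 per bond to O/N/halogen, −1 per bond to H or an electropositive element, and 0 per bond to carbon.
The carbon has one bond to C (0), one bond to C (0), one bond to I (+1), one bond to H (-1).
Oxidation state = 0 + 0 + 1 − 1 = 0.

0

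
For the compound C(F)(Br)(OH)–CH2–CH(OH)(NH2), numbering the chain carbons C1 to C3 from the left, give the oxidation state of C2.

C2 has one bond to C (0), one bond to C (0), one bond to H (-1), one bond to H (-1).
Oxidation state = 0 + 0 − 1 − 1 = -2.

-2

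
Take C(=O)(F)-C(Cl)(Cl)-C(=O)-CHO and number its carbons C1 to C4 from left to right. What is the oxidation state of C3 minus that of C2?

C3: 2C, 2O → 0 + 2 = +2
C2: 2C, 2Cl → 0 + 2 = +2
Difference: +2 − (+2) = 0.

0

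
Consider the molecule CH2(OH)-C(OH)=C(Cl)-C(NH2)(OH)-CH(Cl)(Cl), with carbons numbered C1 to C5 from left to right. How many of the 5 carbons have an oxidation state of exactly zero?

0

Tallying each carbon's bonds:
C1: 1C, 2H, 1O → 0 − 2 + 1 = -1
C2: 3C, 1O → 0 + 1 = +1
C3: 3C, 1Cl → 0 + 1 = +1
C4: 2C, 1O, 1N → 0 + 1 + 1 = +2
C5: 1C, 1H, 2Cl → 0 − 1 + 2 = +1
0 carbons meet the condition.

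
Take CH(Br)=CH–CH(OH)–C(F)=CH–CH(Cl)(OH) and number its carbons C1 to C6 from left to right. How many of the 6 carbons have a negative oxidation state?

2

Tallying each carbon's bonds:
C1: 2C, 1H, 1Br → 0 − 1 + 1 = 0
C2: 3C, 1H → 0 − 1 = -1
C3: 2C, 1H, 1O → 0 − 1 + 1 = 0
C4: 3C, 1F → 0 + 1 = +1
C5: 3C, 1H → 0 − 1 = -1
C6: 1C, 1H, 1O, 1Cl → 0 − 1 + 1 + 1 = +1
2 carbons (C2, C5) meet the condition.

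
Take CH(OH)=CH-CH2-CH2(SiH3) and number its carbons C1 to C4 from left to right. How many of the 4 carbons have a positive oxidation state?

Bonds to more-electronegative neighbours contribute +1 each, bonds to H or metals contribute −1 each, and C–C bonds contribute 0. Tallying each carbon:
C1: 2C, 1H, 1O → 0 − 1 + 1 = 0
C2: 3C, 1H → 0 − 1 = -1
C3: 2C, 2H → 0 − 2 = -2
C4: 1C, 2H, 1Si → 0 − 2 − 1 = -3
0 carbons meet the condition.

0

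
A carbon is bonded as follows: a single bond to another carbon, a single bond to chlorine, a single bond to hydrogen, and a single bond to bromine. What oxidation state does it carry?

Assign +1 per bond to O/N/halogen, −1 per bond to H or an electropositive element, and 0 per bond to carbon.
The carbon has one bond to C (0), one bond to H (-1), one bond to Br (+1), one bond to Cl (+1).
Oxidation state = 0 − 1 + 1 + 1 = +1.

+1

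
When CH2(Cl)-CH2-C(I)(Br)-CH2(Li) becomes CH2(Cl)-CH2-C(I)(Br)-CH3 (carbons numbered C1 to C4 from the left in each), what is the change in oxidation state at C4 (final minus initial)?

0

Before: C4 has 1 bond to C, 2 bonds to H, 1 bond to Li → oxidation state -3.
After: C4 has 1 bond to C, 3 bonds to H → oxidation state -3.
Δ = -3 − (-3) = 0, so no net redox change at C4.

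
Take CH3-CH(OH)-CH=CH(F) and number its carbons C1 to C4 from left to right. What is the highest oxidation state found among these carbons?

Each bond to a more electronegative atom (O, N, halogen) counts +1, each bond to a less electronegative atom (H, metal, B, Si) counts −1, and each C–C bond counts 0. Tallying each carbon:
C1: 1C, 3H → 0 − 3 = -3
C2: 2C, 1H, 1O → 0 − 1 + 1 = 0
C3: 3C, 1H → 0 − 1 = -1
C4: 2C, 1H, 1F → 0 − 1 + 1 = 0
The highest value is 0.

0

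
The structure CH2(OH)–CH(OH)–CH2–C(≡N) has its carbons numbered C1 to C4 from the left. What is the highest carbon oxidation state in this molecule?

Assign +1 per bond to O/N/halogen, −1 per bond to H or an electropositive element, and 0 per bond to carbon. Tallying each carbon:
C1: 1C, 2H, 1O → 0 − 2 + 1 = -1
C2: 2C, 1H, 1O → 0 − 1 + 1 = 0
C3: 2C, 2H → 0 − 2 = -2
C4: 1C, 3N → 0 + 3 = +3
The highest value is +3.

+3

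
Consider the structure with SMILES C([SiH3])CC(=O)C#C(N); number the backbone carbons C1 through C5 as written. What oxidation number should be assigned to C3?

+2

C3 has one bond to C (0), one bond to C (0), a double bond to O (2×+1 = +2).
Oxidation state = 0 + 0 + 2 = +2.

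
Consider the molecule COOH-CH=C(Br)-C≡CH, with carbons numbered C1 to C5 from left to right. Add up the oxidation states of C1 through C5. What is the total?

+2

Count +1 for every bond to an atom more electronegative than carbon and −1 for every bond to one less electronegative; C–C bonds are 0. Tallying each carbon:
C1: 1C, 3O → 0 + 3 = +3
C2: 3C, 1H → 0 − 1 = -1
C3: 3C, 1Br → 0 + 1 = +1
C4: 4C → 0 = 0
C5: 3C, 1H → 0 − 1 = -1
Sum = +3 − 1 + 1 + 0 − 1 = +2.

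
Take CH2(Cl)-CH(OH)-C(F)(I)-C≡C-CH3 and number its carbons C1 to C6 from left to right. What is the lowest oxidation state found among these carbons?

Assign +1 per bond to O/N/halogen, −1 per bond to H or an electropositive element, and 0 per bond to carbon. Tallying each carbon:
C1: 1C, 2H, 1Cl → 0 − 2 + 1 = -1
C2: 2C, 1H, 1O → 0 − 1 + 1 = 0
C3: 2C, 1F, 1I → 0 + 1 + 1 = +2
C4: 4C → 0 = 0
C5: 4C → 0 = 0
C6: 1C, 3H → 0 − 3 = -3
The lowest value is -3.

-3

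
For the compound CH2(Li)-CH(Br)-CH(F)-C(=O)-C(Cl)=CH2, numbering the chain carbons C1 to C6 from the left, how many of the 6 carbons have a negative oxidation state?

Assign +1 per bond to O/N/halogen, −1 per bond to H or an electropositive element, and 0 per bond to carbon. Tallying each carbon:
C1: 1C, 2H, 1Li → 0 − 2 − 1 = -3
C2: 2C, 1H, 1Br → 0 − 1 + 1 = 0
C3: 2C, 1H, 1F → 0 − 1 + 1 = 0
C4: 2C, 2O → 0 + 2 = +2
C5: 3C, 1Cl → 0 + 1 = +1
C6: 2C, 2H → 0 − 2 = -2
2 carbons (C1, C6) meet the condition.

2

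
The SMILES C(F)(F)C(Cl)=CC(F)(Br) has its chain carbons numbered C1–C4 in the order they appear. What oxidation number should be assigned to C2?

Bonds to more-electronegative neighbours contribute +1 each, bonds to H or metals contribute −1 each, and C–C bonds contribute 0.
C2 has one bond to C (0), a double bond to C (2×0 = 0), one bond to Cl (+1).
Oxidation state = 0 + 0 + 1 = +1.

+1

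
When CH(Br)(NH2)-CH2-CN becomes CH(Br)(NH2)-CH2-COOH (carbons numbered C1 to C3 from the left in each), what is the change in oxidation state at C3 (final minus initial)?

0

Before: C3 has 1 bond to C, 3 bonds to N → oxidation state +3.
After: C3 has 1 bond to C, 3 bonds to O → oxidation state +3.
Δ = +3 − (+3) = 0, so no net redox change at C3.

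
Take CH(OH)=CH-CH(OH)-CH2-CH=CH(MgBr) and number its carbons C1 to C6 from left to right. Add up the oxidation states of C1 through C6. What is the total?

-6

Tallying each carbon's bonds:
C1: 2C, 1H, 1O → 0 − 1 + 1 = 0
C2: 3C, 1H → 0 − 1 = -1
C3: 2C, 1H, 1O → 0 − 1 + 1 = 0
C4: 2C, 2H → 0 − 2 = -2
C5: 3C, 1H → 0 − 1 = -1
C6: 2C, 1H, 1Mg → 0 − 1 − 1 = -2
Sum = 0 − 1 + 0 − 2 − 1 − 2 = -6.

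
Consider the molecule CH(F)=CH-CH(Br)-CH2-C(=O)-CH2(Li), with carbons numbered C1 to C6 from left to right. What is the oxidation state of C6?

C6 has one bond to C (0), one bond to Li (-1), one bond to H (-1), one bond to H (-1).
Oxidation state = 0 − 1 − 1 − 1 = -3.

-3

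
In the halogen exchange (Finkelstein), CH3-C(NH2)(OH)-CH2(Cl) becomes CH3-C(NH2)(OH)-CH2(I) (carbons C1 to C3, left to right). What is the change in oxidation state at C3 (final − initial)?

Before: C3 has 1 bond to C, 2 bonds to H, 1 bond to Cl → oxidation state -1.
After: C3 has 1 bond to C, 2 bonds to H, 1 bond to I → oxidation state -1.
Δ = -1 − (-1) = 0, so no net redox change at C3.

0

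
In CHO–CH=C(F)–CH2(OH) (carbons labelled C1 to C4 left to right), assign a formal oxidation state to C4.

-1

C4 has one bond to C (0), one bond to H (-1), one bond to H (-1), one bond to O (+1).
Oxidation state = 0 − 1 − 1 + 1 = -1.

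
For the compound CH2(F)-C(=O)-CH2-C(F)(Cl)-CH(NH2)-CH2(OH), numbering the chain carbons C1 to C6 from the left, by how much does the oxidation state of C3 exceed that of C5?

-2

C3: 2C, 2H → 0 − 2 = -2
C5: 2C, 1H, 1N → 0 − 1 + 1 = 0
Difference: -2 − (0) = -2.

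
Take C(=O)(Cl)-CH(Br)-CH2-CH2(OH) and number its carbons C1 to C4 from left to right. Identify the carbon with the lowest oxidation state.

C3

Tallying each carbon's bonds:
C1: 1C, 2O, 1Cl → 0 + 2 + 1 = +3
C2: 2C, 1H, 1Br → 0 − 1 + 1 = 0
C3: 2C, 2H → 0 − 2 = -2
C4: 1C, 2H, 1O → 0 − 2 + 1 = -1
The most reduced carbon is C3 at -2.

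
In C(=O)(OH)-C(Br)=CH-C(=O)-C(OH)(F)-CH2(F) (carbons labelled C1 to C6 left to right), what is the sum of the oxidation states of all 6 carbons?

Each bond to a more electronegative atom (O, N, halogen) counts +1, each bond to a less electronegative atom (H, metal, B, Si) counts −1, and each C–C bond counts 0. Tallying each carbon:
C1: 1C, 3O → 0 + 3 = +3
C2: 3C, 1Br → 0 + 1 = +1
C3: 3C, 1H → 0 − 1 = -1
C4: 2C, 2O → 0 + 2 = +2
C5: 2C, 1O, 1F → 0 + 1 + 1 = +2
C6: 1C, 2H, 1F → 0 − 2 + 1 = -1
Sum = +3 + 1 − 1 + 2 + 2 − 1 = +6.

+6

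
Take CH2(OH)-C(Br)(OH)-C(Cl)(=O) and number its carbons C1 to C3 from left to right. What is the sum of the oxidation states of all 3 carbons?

+4

Each bond to a more electronegative atom (O, N, halogen) counts +1, each bond to a less electronegative atom (H, metal, B, Si) counts −1, and each C–C bond counts 0. Tallying each carbon:
C1: 1C, 2H, 1O → 0 − 2 + 1 = -1
C2: 2C, 1O, 1Br → 0 + 1 + 1 = +2
C3: 1C, 2O, 1Cl → 0 + 2 + 1 = +3
Sum = -1 + 2 + 3 = +4.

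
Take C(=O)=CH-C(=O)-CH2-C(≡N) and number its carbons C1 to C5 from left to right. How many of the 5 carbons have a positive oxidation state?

Tallying each carbon's bonds:
C1: 2C, 2O → 0 + 2 = +2
C2: 3C, 1H → 0 − 1 = -1
C3: 2C, 2O → 0 + 2 = +2
C4: 2C, 2H → 0 − 2 = -2
C5: 1C, 3N → 0 + 3 = +3
3 carbons (C1, C3, C5) meet the condition.

3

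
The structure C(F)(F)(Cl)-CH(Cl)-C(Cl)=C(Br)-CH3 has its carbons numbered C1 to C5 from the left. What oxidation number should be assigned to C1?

+3

Each bond to a more electronegative atom (O, N, halogen) counts +1, each bond to a less electronegative atom (H, metal, B, Si) counts −1, and each C–C bond counts 0.
C1 has one bond to C (0), one bond to F (+1), one bond to F (+1), one bond to Cl (+1).
Oxidation state = 0 + 1 + 1 + 1 = +3.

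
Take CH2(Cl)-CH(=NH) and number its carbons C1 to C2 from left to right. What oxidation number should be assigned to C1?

Count +1 for every bond to an atom more electronegative than carbon and −1 for every bond to one less electronegative; C–C bonds are 0.
C1 has one bond to C (0), one bond to H (-1), one bond to Cl (+1), one bond to H (-1).
Oxidation state = 0 − 1 + 1 − 1 = -1.

-1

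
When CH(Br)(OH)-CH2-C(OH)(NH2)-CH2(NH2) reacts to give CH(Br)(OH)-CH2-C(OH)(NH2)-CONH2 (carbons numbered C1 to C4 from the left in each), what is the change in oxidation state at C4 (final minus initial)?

+4

Before: C4 has 1 bond to C, 2 bonds to H, 1 bond to N → oxidation state -1.
After: C4 has 1 bond to C, 2 bonds to O, 1 bond to N → oxidation state +3.
Δ = +3 − (-1) = +4, so this is an oxidation at C4.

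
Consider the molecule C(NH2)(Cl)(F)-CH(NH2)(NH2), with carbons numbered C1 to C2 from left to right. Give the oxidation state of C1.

Bonds to more-electronegative neighbours contribute +1 each, bonds to H or metals contribute −1 each, and C–C bonds contribute 0.
C1 has one bond to C (0), one bond to N (+1), one bond to Cl (+1), one bond to F (+1).
Oxidation state = 0 + 1 + 1 + 1 = +3.

+3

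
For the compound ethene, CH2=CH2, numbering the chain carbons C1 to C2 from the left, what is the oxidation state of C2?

-2

Bonds to more-electronegative neighbours contribute +1 each, bonds to H or metals contribute −1 each, and C–C bonds contribute 0.
C2 has one bond to H (-1), one bond to H (-1), a double bond to C (2×0 = 0).
Oxidation state = -1 − 1 + 0 = -2.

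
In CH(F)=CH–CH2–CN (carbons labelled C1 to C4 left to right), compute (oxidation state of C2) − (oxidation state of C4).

C2: 3C, 1H → 0 − 1 = -1
C4: 1C, 3N → 0 + 3 = +3
Difference: -1 − (+3) = -4.

-4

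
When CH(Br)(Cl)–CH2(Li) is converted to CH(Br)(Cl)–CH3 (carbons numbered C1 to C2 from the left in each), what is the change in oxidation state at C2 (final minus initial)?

Before: C2 has 1 bond to C, 2 bonds to H, 1 bond to Li → oxidation state -3.
After: C2 has 1 bond to C, 3 bonds to H → oxidation state -3.
Δ = -3 − (-3) = 0, so no net redox change at C2.

0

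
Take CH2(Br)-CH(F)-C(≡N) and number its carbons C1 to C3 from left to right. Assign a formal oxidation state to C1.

-1

C1 has one bond to C (0), one bond to Br (+1), one bond to H (-1), one bond to H (-1).
Oxidation state = 0 + 1 − 1 − 1 = -1.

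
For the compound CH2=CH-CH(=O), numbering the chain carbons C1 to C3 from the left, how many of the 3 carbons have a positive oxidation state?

Tallying each carbon's bonds:
C1: 2C, 2H → 0 − 2 = -2
C2: 3C, 1H → 0 − 1 = -1
C3: 1C, 1H, 2O → 0 − 1 + 2 = +1
1 carbon (C3) meets the condition.

1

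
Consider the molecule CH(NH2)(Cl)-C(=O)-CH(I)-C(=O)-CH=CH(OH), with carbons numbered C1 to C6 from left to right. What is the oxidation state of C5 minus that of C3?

C5: 3C, 1H → 0 − 1 = -1
C3: 2C, 1H, 1I → 0 − 1 + 1 = 0
Difference: -1 − (0) = -1.

-1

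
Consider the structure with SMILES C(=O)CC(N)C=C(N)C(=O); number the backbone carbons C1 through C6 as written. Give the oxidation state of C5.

+1

C5 has a double bond to C (2×0 = 0), one bond to C (0), one bond to N (+1).
Oxidation state = 0 + 0 + 1 = +1.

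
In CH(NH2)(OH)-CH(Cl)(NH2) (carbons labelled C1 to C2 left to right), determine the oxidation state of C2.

C2 has one bond to C (0), one bond to Cl (+1), one bond to H (-1), one bond to N (+1).
Oxidation state = 0 + 1 − 1 + 1 = +1.

+1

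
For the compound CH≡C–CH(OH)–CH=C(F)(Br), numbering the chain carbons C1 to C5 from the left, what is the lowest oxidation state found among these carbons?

-1

Tallying each carbon's bonds:
C1: 3C, 1H → 0 − 1 = -1
C2: 4C → 0 = 0
C3: 2C, 1H, 1O → 0 − 1 + 1 = 0
C4: 3C, 1H → 0 − 1 = -1
C5: 2C, 1F, 1Br → 0 + 1 + 1 = +2
The lowest value is -1.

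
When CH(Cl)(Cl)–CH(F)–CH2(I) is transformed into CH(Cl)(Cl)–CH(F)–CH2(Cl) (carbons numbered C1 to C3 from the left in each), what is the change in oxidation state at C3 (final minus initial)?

0

Before: C3 has 1 bond to C, 2 bonds to H, 1 bond to I → oxidation state -1.
After: C3 has 1 bond to C, 2 bonds to H, 1 bond to Cl → oxidation state -1.
Δ = -1 − (-1) = 0, so no net redox change at C3.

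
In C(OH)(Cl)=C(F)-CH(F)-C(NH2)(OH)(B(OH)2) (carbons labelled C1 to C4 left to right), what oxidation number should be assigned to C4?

+1

C4 has one bond to C (0), one bond to N (+1), one bond to O (+1), one bond to B (-1).
Oxidation state = 0 + 1 + 1 − 1 = +1.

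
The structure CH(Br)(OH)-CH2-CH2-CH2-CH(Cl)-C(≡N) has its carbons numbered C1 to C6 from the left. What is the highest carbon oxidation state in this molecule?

+3

Assign +1 per bond to O/N/halogen, −1 per bond to H or an electropositive element, and 0 per bond to carbon. Tallying each carbon:
C1: 1C, 1H, 1O, 1Br → 0 − 1 + 1 + 1 = +1
C2: 2C, 2H → 0 − 2 = -2
C3: 2C, 2H → 0 − 2 = -2
C4: 2C, 2H → 0 − 2 = -2
C5: 2C, 1H, 1Cl → 0 − 1 + 1 = 0
C6: 1C, 3N → 0 + 3 = +3
The highest value is +3.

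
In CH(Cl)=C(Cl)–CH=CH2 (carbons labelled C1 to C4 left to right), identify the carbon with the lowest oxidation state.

C4

Each bond to a more electronegative atom (O, N, halogen) counts +1, each bond to a less electronegative atom (H, metal, B, Si) counts −1, and each C–C bond counts 0. Tallying each carbon:
C1: 2C, 1H, 1Cl → 0 − 1 + 1 = 0
C2: 3C, 1Cl → 0 + 1 = +1
C3: 3C, 1H → 0 − 1 = -1
C4: 2C, 2H → 0 − 2 = -2
The most reduced carbon is C4 at -2.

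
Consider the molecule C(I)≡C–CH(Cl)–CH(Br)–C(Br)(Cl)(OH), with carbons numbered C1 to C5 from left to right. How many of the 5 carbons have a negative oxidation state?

Each bond to a more electronegative atom (O, N, halogen) counts +1, each bond to a less electronegative atom (H, metal, B, Si) counts −1, and each C–C bond counts 0. Tallying each carbon:
C1: 3C, 1I → 0 + 1 = +1
C2: 4C → 0 = 0
C3: 2C, 1H, 1Cl → 0 − 1 + 1 = 0
C4: 2C, 1H, 1Br → 0 − 1 + 1 = 0
C5: 1C, 1O, 1Cl, 1Br → 0 + 1 + 1 + 1 = +3
0 carbons meet the condition.

0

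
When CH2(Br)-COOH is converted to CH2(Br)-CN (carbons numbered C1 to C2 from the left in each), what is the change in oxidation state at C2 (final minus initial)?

Before: C2 has 1 bond to C, 3 bonds to O → oxidation state +3.
After: C2 has 1 bond to C, 3 bonds to N → oxidation state +3.
Δ = +3 − (+3) = 0, so no net redox change at C2.

0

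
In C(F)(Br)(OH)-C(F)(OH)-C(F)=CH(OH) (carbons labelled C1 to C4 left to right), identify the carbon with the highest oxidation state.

C1

Tallying each carbon's bonds:
C1: 1C, 1O, 1F, 1Br → 0 + 1 + 1 + 1 = +3
C2: 2C, 1O, 1F → 0 + 1 + 1 = +2
C3: 3C, 1F → 0 + 1 = +1
C4: 2C, 1H, 1O → 0 − 1 + 1 = 0
The most oxidised carbon is C1 at +3.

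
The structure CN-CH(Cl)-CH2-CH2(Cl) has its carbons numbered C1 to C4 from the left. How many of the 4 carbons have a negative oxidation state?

2

Tallying each carbon's bonds:
C1: 1C, 3N → 0 + 3 = +3
C2: 2C, 1H, 1Cl → 0 − 1 + 1 = 0
C3: 2C, 2H → 0 − 2 = -2
C4: 1C, 2H, 1Cl → 0 − 2 + 1 = -1
2 carbons (C3, C4) meet the condition.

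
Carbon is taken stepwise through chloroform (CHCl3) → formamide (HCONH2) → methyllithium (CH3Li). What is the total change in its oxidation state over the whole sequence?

Carbon oxidation states along the series — chloroform: +2, formamide: +2, methyllithium: -4.
Net change = -4 − (+2) = -6.

-6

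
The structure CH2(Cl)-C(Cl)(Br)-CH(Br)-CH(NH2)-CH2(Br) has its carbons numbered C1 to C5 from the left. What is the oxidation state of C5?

-1

Each bond to a more electronegative atom (O, N, halogen) counts +1, each bond to a less electronegative atom (H, metal, B, Si) counts −1, and each C–C bond counts 0.
C5 has one bond to C (0), one bond to Br (+1), one bond to H (-1), one bond to H (-1).
Oxidation state = 0 + 1 − 1 − 1 = -1.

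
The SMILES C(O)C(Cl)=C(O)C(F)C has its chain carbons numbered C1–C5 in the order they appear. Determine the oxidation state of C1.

-1

Count +1 for every bond to an atom more electronegative than carbon and −1 for every bond to one less electronegative; C–C bonds are 0.
C1 has one bond to C (0), one bond to H (-1), one bond to H (-1), one bond to O (+1).
Oxidation state = 0 − 1 − 1 + 1 = -1.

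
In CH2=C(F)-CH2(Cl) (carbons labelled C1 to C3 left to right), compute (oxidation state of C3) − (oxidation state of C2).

C3: 1C, 2H, 1Cl → 0 − 2 + 1 = -1
C2: 3C, 1F → 0 + 1 = +1
Difference: -1 − (+1) = -2.

-2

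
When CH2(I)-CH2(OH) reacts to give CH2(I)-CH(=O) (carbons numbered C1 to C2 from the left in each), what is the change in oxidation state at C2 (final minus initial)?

+2

Before: C2 has 1 bond to C, 2 bonds to H, 1 bond to O → oxidation state -1.
After: C2 has 1 bond to C, 1 bond to H, 2 bonds to O → oxidation state +1.
Δ = +1 − (-1) = +2, so this is an oxidation at C2.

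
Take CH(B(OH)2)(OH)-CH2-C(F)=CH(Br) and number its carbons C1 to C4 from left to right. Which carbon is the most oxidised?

Count +1 for every bond to an atom more electronegative than carbon and −1 for every bond to one less electronegative; C–C bonds are 0. Tallying each carbon:
C1: 1C, 1H, 1O, 1B → 0 − 1 + 1 − 1 = -1
C2: 2C, 2H → 0 − 2 = -2
C3: 3C, 1F → 0 + 1 = +1
C4: 2C, 1H, 1Br → 0 − 1 + 1 = 0
The most oxidised carbon is C3 at +1.

C3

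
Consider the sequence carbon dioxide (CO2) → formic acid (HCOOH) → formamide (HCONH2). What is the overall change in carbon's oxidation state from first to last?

-2

Carbon oxidation states along the series — carbon dioxide: +4, formic acid: +2, formamide: +2.
Net change = +2 − (+4) = -2.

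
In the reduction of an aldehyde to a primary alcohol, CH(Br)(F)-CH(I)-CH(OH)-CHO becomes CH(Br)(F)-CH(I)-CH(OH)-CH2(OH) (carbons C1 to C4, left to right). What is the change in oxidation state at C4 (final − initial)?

Before: C4 has 1 bond to C, 1 bond to H, 2 bonds to O → oxidation state +1.
After: C4 has 1 bond to C, 2 bonds to H, 1 bond to O → oxidation state -1.
Δ = -1 − (+1) = -2, so this is a reduction at C4.

-2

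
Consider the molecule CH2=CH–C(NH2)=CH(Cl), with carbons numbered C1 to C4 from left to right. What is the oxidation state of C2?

-1

C2 has a double bond to C (2×0 = 0), one bond to C (0), one bond to H (-1).
Oxidation state = 0 + 0 − 1 = -1.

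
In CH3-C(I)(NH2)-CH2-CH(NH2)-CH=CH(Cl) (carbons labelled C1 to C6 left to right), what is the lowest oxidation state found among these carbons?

-3

Tallying each carbon's bonds:
C1: 1C, 3H → 0 − 3 = -3
C2: 2C, 1N, 1I → 0 + 1 + 1 = +2
C3: 2C, 2H → 0 − 2 = -2
C4: 2C, 1H, 1N → 0 − 1 + 1 = 0
C5: 3C, 1H → 0 − 1 = -1
C6: 2C, 1H, 1Cl → 0 − 1 + 1 = 0
The lowest value is -3.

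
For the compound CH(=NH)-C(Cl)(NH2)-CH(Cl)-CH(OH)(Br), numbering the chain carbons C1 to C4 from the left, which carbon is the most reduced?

Tallying each carbon's bonds:
C1: 1C, 1H, 2N → 0 − 1 + 2 = +1
C2: 2C, 1N, 1Cl → 0 + 1 + 1 = +2
C3: 2C, 1H, 1Cl → 0 − 1 + 1 = 0
C4: 1C, 1H, 1O, 1Br → 0 − 1 + 1 + 1 = +1
The most reduced carbon is C3 at 0.

C3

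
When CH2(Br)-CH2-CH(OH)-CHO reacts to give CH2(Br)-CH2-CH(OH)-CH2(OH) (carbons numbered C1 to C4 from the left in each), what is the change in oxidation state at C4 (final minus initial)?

Before: C4 has 1 bond to C, 1 bond to H, 2 bonds to O → oxidation state +1.
After: C4 has 1 bond to C, 2 bonds to H, 1 bond to O → oxidation state -1.
Δ = -1 − (+1) = -2, so this is a reduction at C4.

-2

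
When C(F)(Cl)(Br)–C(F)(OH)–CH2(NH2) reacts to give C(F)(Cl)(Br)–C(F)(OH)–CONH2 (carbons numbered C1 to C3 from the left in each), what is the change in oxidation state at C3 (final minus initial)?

Before: C3 has 1 bond to C, 2 bonds to H, 1 bond to N → oxidation state -1.
After: C3 has 1 bond to C, 2 bonds to O, 1 bond to N → oxidation state +3.
Δ = +3 − (-1) = +4, so this is an oxidation at C3.

+4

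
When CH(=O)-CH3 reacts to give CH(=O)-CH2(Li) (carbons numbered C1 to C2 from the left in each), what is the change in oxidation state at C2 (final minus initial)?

Before: C2 has 1 bond to C, 3 bonds to H → oxidation state -3.
After: C2 has 1 bond to C, 2 bonds to H, 1 bond to Li → oxidation state -3.
Δ = -3 − (-3) = 0, so no net redox change at C2.

0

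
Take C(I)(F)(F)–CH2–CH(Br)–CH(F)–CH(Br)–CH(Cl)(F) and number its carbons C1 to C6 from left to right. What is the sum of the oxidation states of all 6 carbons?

Tallying each carbon's bonds:
C1: 1C, 2F, 1I → 0 + 2 + 1 = +3
C2: 2C, 2H → 0 − 2 = -2
C3: 2C, 1H, 1Br → 0 − 1 + 1 = 0
C4: 2C, 1H, 1F → 0 − 1 + 1 = 0
C5: 2C, 1H, 1Br → 0 − 1 + 1 = 0
C6: 1C, 1H, 1F, 1Cl → 0 − 1 + 1 + 1 = +1
Sum = +3 − 2 + 0 + 0 + 0 + 1 = +2.

+2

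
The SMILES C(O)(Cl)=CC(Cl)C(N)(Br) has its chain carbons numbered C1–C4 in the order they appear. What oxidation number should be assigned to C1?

+2

Assign +1 per bond to O/N/halogen, −1 per bond to H or an electropositive element, and 0 per bond to carbon.
C1 has a double bond to C (2×0 = 0), one bond to O (+1), one bond to Cl (+1).
Oxidation state = 0 + 1 + 1 = +2.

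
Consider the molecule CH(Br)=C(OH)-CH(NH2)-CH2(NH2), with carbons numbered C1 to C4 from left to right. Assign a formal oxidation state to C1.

C1 has a double bond to C (2×0 = 0), one bond to Br (+1), one bond to H (-1).
Oxidation state = 0 + 1 − 1 = 0.

0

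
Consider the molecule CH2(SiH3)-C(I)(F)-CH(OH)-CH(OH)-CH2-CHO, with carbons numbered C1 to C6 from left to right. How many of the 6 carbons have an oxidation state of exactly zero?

Each bond to a more electronegative atom (O, N, halogen) counts +1, each bond to a less electronegative atom (H, metal, B, Si) counts −1, and each C–C bond counts 0. Tallying each carbon:
C1: 1C, 2H, 1Si → 0 − 2 − 1 = -3
C2: 2C, 1F, 1I → 0 + 1 + 1 = +2
C3: 2C, 1H, 1O → 0 − 1 + 1 = 0
C4: 2C, 1H, 1O → 0 − 1 + 1 = 0
C5: 2C, 2H → 0 − 2 = -2
C6: 1C, 1H, 2O → 0 − 1 + 2 = +1
2 carbons (C3, C4) meet the condition.

2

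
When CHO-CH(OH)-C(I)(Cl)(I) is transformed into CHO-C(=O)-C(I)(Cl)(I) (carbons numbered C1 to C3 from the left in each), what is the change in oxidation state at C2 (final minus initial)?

Before: C2 has 2 bonds to C, 1 bond to H, 1 bond to O → oxidation state 0.
After: C2 has 2 bonds to C, 2 bonds to O → oxidation state +2.
Δ = +2 − (0) = +2, so this is an oxidation at C2.

+2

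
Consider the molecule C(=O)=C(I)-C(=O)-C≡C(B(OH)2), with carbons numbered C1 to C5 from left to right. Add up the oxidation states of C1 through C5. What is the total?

Tallying each carbon's bonds:
C1: 2C, 2O → 0 + 2 = +2
C2: 3C, 1I → 0 + 1 = +1
C3: 2C, 2O → 0 + 2 = +2
C4: 4C → 0 = 0
C5: 3C, 1B → 0 − 1 = -1
Sum = +2 + 1 + 2 + 0 − 1 = +4.

+4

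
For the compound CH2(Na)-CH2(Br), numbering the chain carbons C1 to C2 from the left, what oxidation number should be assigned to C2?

-1

Bonds to more-electronegative neighbours contribute +1 each, bonds to H or metals contribute −1 each, and C–C bonds contribute 0.
C2 has one bond to C (0), one bond to H (-1), one bond to Br (+1), one bond to H (-1).
Oxidation state = 0 − 1 + 1 − 1 = -1.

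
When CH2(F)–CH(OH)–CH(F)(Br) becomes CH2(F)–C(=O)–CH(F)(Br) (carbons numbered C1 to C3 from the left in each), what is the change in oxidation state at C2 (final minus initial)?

+2

Before: C2 has 2 bonds to C, 1 bond to H, 1 bond to O → oxidation state 0.
After: C2 has 2 bonds to C, 2 bonds to O → oxidation state +2.
Δ = +2 − (0) = +2, so this is an oxidation at C2.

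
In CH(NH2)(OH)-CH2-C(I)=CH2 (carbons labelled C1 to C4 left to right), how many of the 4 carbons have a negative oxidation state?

2

Tallying each carbon's bonds:
C1: 1C, 1H, 1O, 1N → 0 − 1 + 1 + 1 = +1
C2: 2C, 2H → 0 − 2 = -2
C3: 3C, 1I → 0 + 1 = +1
C4: 2C, 2H → 0 − 2 = -2
2 carbons (C2, C4) meet the condition.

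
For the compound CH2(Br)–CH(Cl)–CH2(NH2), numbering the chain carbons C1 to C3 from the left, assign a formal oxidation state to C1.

-1

C1 has one bond to C (0), one bond to Br (+1), one bond to H (-1), one bond to H (-1).
Oxidation state = 0 + 1 − 1 − 1 = -1.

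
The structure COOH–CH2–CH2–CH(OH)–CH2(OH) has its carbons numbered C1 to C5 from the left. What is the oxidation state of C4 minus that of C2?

+2

C4: 2C, 1H, 1O → 0 − 1 + 1 = 0
C2: 2C, 2H → 0 − 2 = -2
Difference: 0 − (-2) = +2.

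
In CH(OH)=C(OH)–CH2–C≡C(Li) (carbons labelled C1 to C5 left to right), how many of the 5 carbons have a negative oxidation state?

Tallying each carbon's bonds:
C1: 2C, 1H, 1O → 0 − 1 + 1 = 0
C2: 3C, 1O → 0 + 1 = +1
C3: 2C, 2H → 0 − 2 = -2
C4: 4C → 0 = 0
C5: 3C, 1Li → 0 − 1 = -1
2 carbons (C3, C5) meet the condition.

2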